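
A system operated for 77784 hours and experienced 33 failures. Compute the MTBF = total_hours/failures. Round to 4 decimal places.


total_hours = 77784
failures = 33
MTBF = 77784 / 33
MTBF = 2357.0909

2357.0909


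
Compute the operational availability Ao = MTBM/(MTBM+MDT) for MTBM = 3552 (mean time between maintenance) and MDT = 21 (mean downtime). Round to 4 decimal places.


MTBM = 3552
MDT = 21
MTBM + MDT = 3573
Ao = 3552 / 3573
Ao = 0.9941

0.9941


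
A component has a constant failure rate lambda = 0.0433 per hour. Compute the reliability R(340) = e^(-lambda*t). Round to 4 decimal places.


lambda = 0.0433
t = 340
lambda * t = 14.722
R(t) = e^(-14.722)
R(t) = 0.0

0.0


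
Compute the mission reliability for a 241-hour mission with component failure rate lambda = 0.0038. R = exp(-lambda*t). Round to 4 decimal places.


lambda = 0.0038
mission_time = 241
lambda * t = 0.0038 * 241 = 0.9158
R = exp(-0.9158)
R = 0.4002

0.4002


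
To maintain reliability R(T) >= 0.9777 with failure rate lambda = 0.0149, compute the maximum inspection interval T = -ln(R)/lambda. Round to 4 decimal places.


R_target = 0.9777
lambda = 0.0149
-ln(0.9777) = 0.0226
T = 0.0226 / 0.0149
T = 1.5136

1.5136


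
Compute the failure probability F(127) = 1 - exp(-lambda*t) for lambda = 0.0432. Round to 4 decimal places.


lambda = 0.0432, t = 127
lambda * t = 5.4864
exp(-5.4864) = 0.0041
F(t) = 1 - 0.0041
F(t) = 0.9959

0.9959


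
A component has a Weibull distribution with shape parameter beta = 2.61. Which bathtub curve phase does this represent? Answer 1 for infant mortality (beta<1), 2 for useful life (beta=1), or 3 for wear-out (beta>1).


beta = 2.61
Compare beta to 1:
beta < 1 => infant mortality (phase 1)
beta = 1 => useful life (phase 2)
beta > 1 => wear-out (phase 3)
Since beta = 2.61, this is wear-out (increasing failure rate)
Phase = 3

3


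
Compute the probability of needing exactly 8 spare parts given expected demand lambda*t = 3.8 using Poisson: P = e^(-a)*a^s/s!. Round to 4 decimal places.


a = 3.8, s = 8
e^(-a) = e^(-3.8) = 0.0224
a^s = 3.8^8 = 43477.9214
s! = 40320
P = 0.0224 * 43477.9214 / 40320
P = 0.0241

0.0241


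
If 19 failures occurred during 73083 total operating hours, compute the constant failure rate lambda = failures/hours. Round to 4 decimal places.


failures = 19
total_hours = 73083
lambda = 19 / 73083
lambda = 0.0003

0.0003


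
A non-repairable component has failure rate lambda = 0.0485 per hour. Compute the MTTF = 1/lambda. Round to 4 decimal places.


lambda = 0.0485
MTTF = 1 / 0.0485
MTTF = 20.6186

20.6186


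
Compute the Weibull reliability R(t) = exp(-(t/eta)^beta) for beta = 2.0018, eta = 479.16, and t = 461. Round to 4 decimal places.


beta = 2.0018, eta = 479.16, t = 461
t/eta = 461 / 479.16 = 0.9621
(t/eta)^beta = 0.9621^2.0018 = 0.9256
R(t) = exp(-0.9256)
R(t) = 0.3963

0.3963


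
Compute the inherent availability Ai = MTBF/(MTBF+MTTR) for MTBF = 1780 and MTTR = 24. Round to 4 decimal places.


MTBF = 1780
MTTR = 24
MTBF + MTTR = 1804
Ai = 1780 / 1804
Ai = 0.9867

0.9867


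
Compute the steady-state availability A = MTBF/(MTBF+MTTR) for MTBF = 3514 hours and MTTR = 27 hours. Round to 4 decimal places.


MTBF = 3514
MTTR = 27
MTBF + MTTR = 3541
A = 3514 / 3541
A = 0.9924

0.9924


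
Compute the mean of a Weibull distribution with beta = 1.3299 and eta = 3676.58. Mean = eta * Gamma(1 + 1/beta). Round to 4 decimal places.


beta = 1.3299, eta = 3676.58
1/beta = 0.7519
1 + 1/beta = 1.7519
Gamma(1.7519) = 0.9195
Mean = 3676.58 * 0.9195
Mean = 3380.6312

3380.6312


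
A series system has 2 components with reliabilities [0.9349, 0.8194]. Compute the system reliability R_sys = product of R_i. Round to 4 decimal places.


Components: [0.9349, 0.8194]
After component 1 (R=0.9349): product = 0.9349
After component 2 (R=0.8194): product = 0.7661
R_sys = 0.7661

0.7661


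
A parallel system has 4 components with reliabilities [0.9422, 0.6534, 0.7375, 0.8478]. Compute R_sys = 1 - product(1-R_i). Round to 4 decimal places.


Components: [0.9422, 0.6534, 0.7375, 0.8478]
(1 - 0.9422) = 0.0578, running product = 0.0578
(1 - 0.6534) = 0.3466, running product = 0.02
(1 - 0.7375) = 0.2625, running product = 0.0053
(1 - 0.8478) = 0.1522, running product = 0.0008
Product of (1-R_i) = 0.0008
R_sys = 1 - 0.0008 = 0.9992

0.9992


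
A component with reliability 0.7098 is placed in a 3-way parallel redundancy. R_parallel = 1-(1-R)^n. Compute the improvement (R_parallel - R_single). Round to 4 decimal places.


R_single = 0.7098, n = 3
1 - R_single = 0.2902
(1 - R_single)^n = 0.2902^3 = 0.0244
R_parallel = 1 - 0.0244 = 0.9756
Improvement = 0.9756 - 0.7098
Improvement = 0.2658

0.2658


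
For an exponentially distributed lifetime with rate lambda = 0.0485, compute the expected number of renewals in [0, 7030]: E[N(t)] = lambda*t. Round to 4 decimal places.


lambda = 0.0485
t = 7030
E[N(t)] = lambda * t
E[N(t)] = 0.0485 * 7030
E[N(t)] = 340.955

340.955


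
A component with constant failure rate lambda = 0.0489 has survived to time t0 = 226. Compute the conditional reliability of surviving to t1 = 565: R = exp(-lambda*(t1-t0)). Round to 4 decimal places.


lambda = 0.0489
t0 = 226, t1 = 565
t1 - t0 = 339
lambda * (t1-t0) = 0.0489 * 339 = 16.5771
R = exp(-16.5771)
R = 0.0

0.0


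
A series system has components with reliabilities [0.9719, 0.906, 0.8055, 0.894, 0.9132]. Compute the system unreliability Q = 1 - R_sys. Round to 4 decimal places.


Components: [0.9719, 0.906, 0.8055, 0.894, 0.9132]
After component 1: product = 0.9719
After component 2: product = 0.8805
After component 3: product = 0.7093
After component 4: product = 0.6341
After component 5: product = 0.5791
R_sys = 0.5791
Q = 1 - 0.5791 = 0.4209

0.4209


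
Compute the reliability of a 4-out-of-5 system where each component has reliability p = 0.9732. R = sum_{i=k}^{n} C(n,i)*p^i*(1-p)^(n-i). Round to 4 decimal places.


k = 4, n = 5, p = 0.9732
i=4: C(5,4)=5 * 0.9732^4 * 0.0268^1 = 0.1202
i=5: C(5,5)=1 * 0.9732^5 * 0.0268^0 = 0.873
R = sum of terms = 0.9932

0.9932


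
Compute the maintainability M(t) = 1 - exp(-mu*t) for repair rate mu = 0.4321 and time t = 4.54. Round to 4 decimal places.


mu = 0.4321, t = 4.54
mu * t = 0.4321 * 4.54 = 1.9617
exp(-1.9617) = 0.1406
M(t) = 1 - 0.1406
M(t) = 0.8594

0.8594


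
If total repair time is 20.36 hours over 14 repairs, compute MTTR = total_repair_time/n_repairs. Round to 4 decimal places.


total_repair_time = 20.36
n_repairs = 14
MTTR = 20.36 / 14
MTTR = 1.4543

1.4543


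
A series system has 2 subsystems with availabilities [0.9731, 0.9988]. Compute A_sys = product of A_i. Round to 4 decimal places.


Subsystems: [0.9731, 0.9988]
After subsystem 1 (A=0.9731): product = 0.9731
After subsystem 2 (A=0.9988): product = 0.9719
A_sys = 0.9719

0.9719


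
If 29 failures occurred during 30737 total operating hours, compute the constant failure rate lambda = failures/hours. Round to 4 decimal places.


failures = 29
total_hours = 30737
lambda = 29 / 30737
lambda = 0.0009

0.0009


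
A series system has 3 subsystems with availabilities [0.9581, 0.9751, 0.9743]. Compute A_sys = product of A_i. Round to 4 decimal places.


Subsystems: [0.9581, 0.9751, 0.9743]
After subsystem 1 (A=0.9581): product = 0.9581
After subsystem 2 (A=0.9751): product = 0.9342
After subsystem 3 (A=0.9743): product = 0.9102
A_sys = 0.9102

0.9102


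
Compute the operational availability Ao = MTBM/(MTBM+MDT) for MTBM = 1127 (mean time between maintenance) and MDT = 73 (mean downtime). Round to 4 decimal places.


MTBM = 1127
MDT = 73
MTBM + MDT = 1200
Ao = 1127 / 1200
Ao = 0.9392

0.9392


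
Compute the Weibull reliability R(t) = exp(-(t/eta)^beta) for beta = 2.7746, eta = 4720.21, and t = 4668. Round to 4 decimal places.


beta = 2.7746, eta = 4720.21, t = 4668
t/eta = 4668 / 4720.21 = 0.9889
(t/eta)^beta = 0.9889^2.7746 = 0.9696
R(t) = exp(-0.9696)
R(t) = 0.3792

0.3792


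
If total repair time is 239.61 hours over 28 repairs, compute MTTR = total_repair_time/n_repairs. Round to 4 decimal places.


total_repair_time = 239.61
n_repairs = 28
MTTR = 239.61 / 28
MTTR = 8.5575

8.5575


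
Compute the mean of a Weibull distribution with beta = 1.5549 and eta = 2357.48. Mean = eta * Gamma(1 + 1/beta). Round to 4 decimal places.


beta = 1.5549, eta = 2357.48
1/beta = 0.6431
1 + 1/beta = 1.6431
Gamma(1.6431) = 0.8991
Mean = 2357.48 * 0.8991
Mean = 2119.5987

2119.5987


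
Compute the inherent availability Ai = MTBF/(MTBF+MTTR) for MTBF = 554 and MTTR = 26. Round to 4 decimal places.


MTBF = 554
MTTR = 26
MTBF + MTTR = 580
Ai = 554 / 580
Ai = 0.9552

0.9552


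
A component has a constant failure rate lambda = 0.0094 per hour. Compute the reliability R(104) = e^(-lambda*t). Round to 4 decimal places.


lambda = 0.0094
t = 104
lambda * t = 0.9776
R(t) = e^(-0.9776)
R(t) = 0.3762

0.3762


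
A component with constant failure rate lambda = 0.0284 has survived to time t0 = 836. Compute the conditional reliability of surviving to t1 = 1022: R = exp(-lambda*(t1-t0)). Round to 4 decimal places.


lambda = 0.0284
t0 = 836, t1 = 1022
t1 - t0 = 186
lambda * (t1-t0) = 0.0284 * 186 = 5.2824
R = exp(-5.2824)
R = 0.0051

0.0051


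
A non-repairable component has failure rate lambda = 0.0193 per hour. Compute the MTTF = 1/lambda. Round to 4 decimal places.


lambda = 0.0193
MTTF = 1 / 0.0193
MTTF = 51.8135

51.8135


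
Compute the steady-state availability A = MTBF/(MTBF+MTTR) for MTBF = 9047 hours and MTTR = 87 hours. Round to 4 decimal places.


MTBF = 9047
MTTR = 87
MTBF + MTTR = 9134
A = 9047 / 9134
A = 0.9905

0.9905


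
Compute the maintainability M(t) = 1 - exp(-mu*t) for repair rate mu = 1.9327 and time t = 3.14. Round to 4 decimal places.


mu = 1.9327, t = 3.14
mu * t = 1.9327 * 3.14 = 6.0687
exp(-6.0687) = 0.0023
M(t) = 1 - 0.0023
M(t) = 0.9977

0.9977


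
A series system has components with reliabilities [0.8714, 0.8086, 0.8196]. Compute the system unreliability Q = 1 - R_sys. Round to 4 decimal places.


Components: [0.8714, 0.8086, 0.8196]
After component 1: product = 0.8714
After component 2: product = 0.7046
After component 3: product = 0.5775
R_sys = 0.5775
Q = 1 - 0.5775 = 0.4225

0.4225


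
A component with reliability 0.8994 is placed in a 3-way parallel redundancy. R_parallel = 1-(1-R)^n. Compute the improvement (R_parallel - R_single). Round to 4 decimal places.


R_single = 0.8994, n = 3
1 - R_single = 0.1006
(1 - R_single)^n = 0.1006^3 = 0.001
R_parallel = 1 - 0.001 = 0.999
Improvement = 0.999 - 0.8994
Improvement = 0.0996

0.0996


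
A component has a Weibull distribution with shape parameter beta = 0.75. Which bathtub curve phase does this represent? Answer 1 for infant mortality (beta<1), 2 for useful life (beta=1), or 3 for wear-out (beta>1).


beta = 0.75
Compare beta to 1:
beta < 1 => infant mortality (phase 1)
beta = 1 => useful life (phase 2)
beta > 1 => wear-out (phase 3)
Since beta = 0.75, this is infant mortality (decreasing failure rate)
Phase = 1

1


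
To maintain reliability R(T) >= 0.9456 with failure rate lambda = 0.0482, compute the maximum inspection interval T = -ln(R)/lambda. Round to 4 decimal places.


R_target = 0.9456
lambda = 0.0482
-ln(0.9456) = 0.0559
T = 0.0559 / 0.0482
T = 1.1605

1.1605


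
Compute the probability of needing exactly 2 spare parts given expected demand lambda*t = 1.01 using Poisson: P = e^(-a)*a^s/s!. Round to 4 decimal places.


a = 1.01, s = 2
e^(-a) = e^(-1.01) = 0.3642
a^s = 1.01^2 = 1.0201
s! = 2
P = 0.3642 * 1.0201 / 2
P = 0.1858

0.1858


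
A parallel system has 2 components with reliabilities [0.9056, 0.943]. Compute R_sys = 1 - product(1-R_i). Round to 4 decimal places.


Components: [0.9056, 0.943]
(1 - 0.9056) = 0.0944, running product = 0.0944
(1 - 0.943) = 0.057, running product = 0.0054
Product of (1-R_i) = 0.0054
R_sys = 1 - 0.0054 = 0.9946

0.9946


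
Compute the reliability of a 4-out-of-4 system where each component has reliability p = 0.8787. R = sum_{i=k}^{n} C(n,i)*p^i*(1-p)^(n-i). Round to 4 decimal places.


k = 4, n = 4, p = 0.8787
i=4: C(4,4)=1 * 0.8787^4 * 0.1213^0 = 0.5962
R = sum of terms = 0.5962

0.5962


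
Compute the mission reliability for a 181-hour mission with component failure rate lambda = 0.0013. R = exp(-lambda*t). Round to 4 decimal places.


lambda = 0.0013
mission_time = 181
lambda * t = 0.0013 * 181 = 0.2353
R = exp(-0.2353)
R = 0.7903

0.7903


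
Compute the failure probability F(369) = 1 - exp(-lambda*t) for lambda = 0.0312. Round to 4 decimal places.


lambda = 0.0312, t = 369
lambda * t = 11.5128
exp(-11.5128) = 0.0
F(t) = 1 - 0.0
F(t) = 1.0

1.0


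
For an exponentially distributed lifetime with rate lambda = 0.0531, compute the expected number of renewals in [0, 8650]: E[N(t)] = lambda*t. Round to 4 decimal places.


lambda = 0.0531
t = 8650
E[N(t)] = lambda * t
E[N(t)] = 0.0531 * 8650
E[N(t)] = 459.315

459.315


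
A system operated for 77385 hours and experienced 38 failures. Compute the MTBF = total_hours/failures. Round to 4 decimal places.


total_hours = 77385
failures = 38
MTBF = 77385 / 38
MTBF = 2036.4474

2036.4474


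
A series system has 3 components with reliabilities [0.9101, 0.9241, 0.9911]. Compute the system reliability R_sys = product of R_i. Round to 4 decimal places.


Components: [0.9101, 0.9241, 0.9911]
After component 1 (R=0.9101): product = 0.9101
After component 2 (R=0.9241): product = 0.841
After component 3 (R=0.9911): product = 0.8335
R_sys = 0.8335

0.8335


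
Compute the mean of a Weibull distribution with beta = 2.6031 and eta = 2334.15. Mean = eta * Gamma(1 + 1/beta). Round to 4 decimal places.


beta = 2.6031, eta = 2334.15
1/beta = 0.3842
1 + 1/beta = 1.3842
Gamma(1.3842) = 0.8882
Mean = 2334.15 * 0.8882
Mean = 2073.29

2073.29


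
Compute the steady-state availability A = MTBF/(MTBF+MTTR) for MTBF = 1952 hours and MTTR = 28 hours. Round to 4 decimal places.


MTBF = 1952
MTTR = 28
MTBF + MTTR = 1980
A = 1952 / 1980
A = 0.9859

0.9859


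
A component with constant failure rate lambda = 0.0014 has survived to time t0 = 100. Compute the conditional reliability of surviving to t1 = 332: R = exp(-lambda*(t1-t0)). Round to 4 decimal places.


lambda = 0.0014
t0 = 100, t1 = 332
t1 - t0 = 232
lambda * (t1-t0) = 0.0014 * 232 = 0.3248
R = exp(-0.3248)
R = 0.7227

0.7227


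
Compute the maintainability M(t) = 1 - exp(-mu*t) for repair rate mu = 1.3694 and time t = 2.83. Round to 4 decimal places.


mu = 1.3694, t = 2.83
mu * t = 1.3694 * 2.83 = 3.8754
exp(-3.8754) = 0.0207
M(t) = 1 - 0.0207
M(t) = 0.9793

0.9793


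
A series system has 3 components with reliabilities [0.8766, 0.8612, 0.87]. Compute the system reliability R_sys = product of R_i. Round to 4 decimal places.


Components: [0.8766, 0.8612, 0.87]
After component 1 (R=0.8766): product = 0.8766
After component 2 (R=0.8612): product = 0.7549
After component 3 (R=0.87): product = 0.6568
R_sys = 0.6568

0.6568


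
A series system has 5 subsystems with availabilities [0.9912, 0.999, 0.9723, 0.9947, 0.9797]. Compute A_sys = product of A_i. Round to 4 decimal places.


Subsystems: [0.9912, 0.999, 0.9723, 0.9947, 0.9797]
After subsystem 1 (A=0.9912): product = 0.9912
After subsystem 2 (A=0.999): product = 0.9902
After subsystem 3 (A=0.9723): product = 0.9628
After subsystem 4 (A=0.9947): product = 0.9577
After subsystem 5 (A=0.9797): product = 0.9382
A_sys = 0.9382

0.9382


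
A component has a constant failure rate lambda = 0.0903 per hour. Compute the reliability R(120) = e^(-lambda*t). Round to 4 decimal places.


lambda = 0.0903
t = 120
lambda * t = 10.836
R(t) = e^(-10.836)
R(t) = 0.0

0.0


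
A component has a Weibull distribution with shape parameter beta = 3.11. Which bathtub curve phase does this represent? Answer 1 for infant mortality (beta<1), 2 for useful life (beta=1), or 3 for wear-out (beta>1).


beta = 3.11
Compare beta to 1:
beta < 1 => infant mortality (phase 1)
beta = 1 => useful life (phase 2)
beta > 1 => wear-out (phase 3)
Since beta = 3.11, this is wear-out (increasing failure rate)
Phase = 3

3


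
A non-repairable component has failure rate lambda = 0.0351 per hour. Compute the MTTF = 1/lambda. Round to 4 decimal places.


lambda = 0.0351
MTTF = 1 / 0.0351
MTTF = 28.49

28.49


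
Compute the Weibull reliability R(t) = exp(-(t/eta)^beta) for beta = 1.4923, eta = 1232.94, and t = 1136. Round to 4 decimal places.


beta = 1.4923, eta = 1232.94, t = 1136
t/eta = 1136 / 1232.94 = 0.9214
(t/eta)^beta = 0.9214^1.4923 = 0.885
R(t) = exp(-0.885)
R(t) = 0.4127

0.4127


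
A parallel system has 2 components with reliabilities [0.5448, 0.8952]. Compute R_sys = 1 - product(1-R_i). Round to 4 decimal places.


Components: [0.5448, 0.8952]
(1 - 0.5448) = 0.4552, running product = 0.4552
(1 - 0.8952) = 0.1048, running product = 0.0477
Product of (1-R_i) = 0.0477
R_sys = 1 - 0.0477 = 0.9523

0.9523


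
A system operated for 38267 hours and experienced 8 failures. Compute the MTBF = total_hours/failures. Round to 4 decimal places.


total_hours = 38267
failures = 8
MTBF = 38267 / 8
MTBF = 4783.375

4783.375


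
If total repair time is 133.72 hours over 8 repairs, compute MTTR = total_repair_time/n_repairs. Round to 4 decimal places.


total_repair_time = 133.72
n_repairs = 8
MTTR = 133.72 / 8
MTTR = 16.715

16.715


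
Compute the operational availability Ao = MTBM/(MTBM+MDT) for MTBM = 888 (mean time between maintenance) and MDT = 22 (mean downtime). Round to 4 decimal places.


MTBM = 888
MDT = 22
MTBM + MDT = 910
Ao = 888 / 910
Ao = 0.9758

0.9758


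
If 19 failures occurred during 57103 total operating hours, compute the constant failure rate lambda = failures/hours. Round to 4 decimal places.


failures = 19
total_hours = 57103
lambda = 19 / 57103
lambda = 0.0003

0.0003


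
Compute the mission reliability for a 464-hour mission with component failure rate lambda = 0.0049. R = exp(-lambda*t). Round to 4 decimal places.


lambda = 0.0049
mission_time = 464
lambda * t = 0.0049 * 464 = 2.2736
R = exp(-2.2736)
R = 0.1029

0.1029


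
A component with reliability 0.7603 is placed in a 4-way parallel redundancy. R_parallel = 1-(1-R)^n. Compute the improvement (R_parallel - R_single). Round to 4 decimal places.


R_single = 0.7603, n = 4
1 - R_single = 0.2397
(1 - R_single)^n = 0.2397^4 = 0.0033
R_parallel = 1 - 0.0033 = 0.9967
Improvement = 0.9967 - 0.7603
Improvement = 0.2364

0.2364


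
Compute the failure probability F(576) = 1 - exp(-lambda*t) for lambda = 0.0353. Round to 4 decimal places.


lambda = 0.0353, t = 576
lambda * t = 20.3328
exp(-20.3328) = 0.0
F(t) = 1 - 0.0
F(t) = 1.0

1.0


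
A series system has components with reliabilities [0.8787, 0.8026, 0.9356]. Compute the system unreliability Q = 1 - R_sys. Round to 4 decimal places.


Components: [0.8787, 0.8026, 0.9356]
After component 1: product = 0.8787
After component 2: product = 0.7052
After component 3: product = 0.6598
R_sys = 0.6598
Q = 1 - 0.6598 = 0.3402

0.3402


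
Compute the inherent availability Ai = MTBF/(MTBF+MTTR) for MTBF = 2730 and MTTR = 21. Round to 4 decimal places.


MTBF = 2730
MTTR = 21
MTBF + MTTR = 2751
Ai = 2730 / 2751
Ai = 0.9924

0.9924


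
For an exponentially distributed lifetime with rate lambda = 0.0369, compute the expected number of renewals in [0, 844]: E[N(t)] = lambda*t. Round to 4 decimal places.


lambda = 0.0369
t = 844
E[N(t)] = lambda * t
E[N(t)] = 0.0369 * 844
E[N(t)] = 31.1436

31.1436


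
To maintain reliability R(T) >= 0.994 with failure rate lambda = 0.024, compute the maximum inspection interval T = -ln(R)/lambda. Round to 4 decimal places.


R_target = 0.994
lambda = 0.024
-ln(0.994) = 0.006
T = 0.006 / 0.024
T = 0.2508

0.2508


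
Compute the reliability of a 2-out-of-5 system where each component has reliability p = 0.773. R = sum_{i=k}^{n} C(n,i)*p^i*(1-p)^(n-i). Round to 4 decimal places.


k = 2, n = 5, p = 0.773
i=2: C(5,2)=10 * 0.773^2 * 0.227^3 = 0.0699
i=3: C(5,3)=10 * 0.773^3 * 0.227^2 = 0.238
i=4: C(5,4)=5 * 0.773^4 * 0.227^1 = 0.4052
i=5: C(5,5)=1 * 0.773^5 * 0.227^0 = 0.276
R = sum of terms = 0.9891

0.9891


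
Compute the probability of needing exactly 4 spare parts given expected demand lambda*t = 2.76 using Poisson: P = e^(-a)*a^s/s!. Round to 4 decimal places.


a = 2.76, s = 4
e^(-a) = e^(-2.76) = 0.0633
a^s = 2.76^4 = 58.0278
s! = 24
P = 0.0633 * 58.0278 / 24
P = 0.153

0.153


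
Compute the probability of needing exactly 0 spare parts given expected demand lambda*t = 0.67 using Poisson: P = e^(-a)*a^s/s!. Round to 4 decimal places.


a = 0.67, s = 0
e^(-a) = e^(-0.67) = 0.5117
a^s = 0.67^0 = 1.0
s! = 1
P = 0.5117 * 1.0 / 1
P = 0.5117

0.5117


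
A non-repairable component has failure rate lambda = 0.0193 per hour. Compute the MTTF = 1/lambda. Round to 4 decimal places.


lambda = 0.0193
MTTF = 1 / 0.0193
MTTF = 51.8135

51.8135


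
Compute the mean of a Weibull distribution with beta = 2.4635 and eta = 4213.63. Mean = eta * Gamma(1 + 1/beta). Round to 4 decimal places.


beta = 2.4635, eta = 4213.63
1/beta = 0.4059
1 + 1/beta = 1.4059
Gamma(1.4059) = 0.887
Mean = 4213.63 * 0.887
Mean = 3737.3088

3737.3088


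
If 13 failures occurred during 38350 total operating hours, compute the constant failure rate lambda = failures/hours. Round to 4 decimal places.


failures = 13
total_hours = 38350
lambda = 13 / 38350
lambda = 0.0003

0.0003


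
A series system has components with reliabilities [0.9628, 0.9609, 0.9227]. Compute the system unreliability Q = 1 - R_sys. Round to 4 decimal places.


Components: [0.9628, 0.9609, 0.9227]
After component 1: product = 0.9628
After component 2: product = 0.9252
After component 3: product = 0.8536
R_sys = 0.8536
Q = 1 - 0.8536 = 0.1464

0.1464


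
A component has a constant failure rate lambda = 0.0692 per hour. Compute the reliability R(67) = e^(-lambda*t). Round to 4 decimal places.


lambda = 0.0692
t = 67
lambda * t = 4.6364
R(t) = e^(-4.6364)
R(t) = 0.0097

0.0097


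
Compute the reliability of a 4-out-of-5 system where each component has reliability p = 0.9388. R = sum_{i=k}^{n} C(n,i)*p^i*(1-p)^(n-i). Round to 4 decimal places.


k = 4, n = 5, p = 0.9388
i=4: C(5,4)=5 * 0.9388^4 * 0.0612^1 = 0.2377
i=5: C(5,5)=1 * 0.9388^5 * 0.0612^0 = 0.7292
R = sum of terms = 0.9669

0.9669


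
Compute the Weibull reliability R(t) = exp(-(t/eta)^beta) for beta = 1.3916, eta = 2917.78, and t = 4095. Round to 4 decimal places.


beta = 1.3916, eta = 2917.78, t = 4095
t/eta = 4095 / 2917.78 = 1.4035
(t/eta)^beta = 1.4035^1.3916 = 1.6027
R(t) = exp(-1.6027)
R(t) = 0.2014

0.2014


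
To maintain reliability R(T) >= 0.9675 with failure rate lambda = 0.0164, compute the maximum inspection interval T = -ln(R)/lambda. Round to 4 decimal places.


R_target = 0.9675
lambda = 0.0164
-ln(0.9675) = 0.033
T = 0.033 / 0.0164
T = 2.0146

2.0146


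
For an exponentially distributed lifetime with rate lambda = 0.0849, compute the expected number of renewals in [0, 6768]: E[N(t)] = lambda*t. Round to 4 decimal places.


lambda = 0.0849
t = 6768
E[N(t)] = lambda * t
E[N(t)] = 0.0849 * 6768
E[N(t)] = 574.6032

574.6032


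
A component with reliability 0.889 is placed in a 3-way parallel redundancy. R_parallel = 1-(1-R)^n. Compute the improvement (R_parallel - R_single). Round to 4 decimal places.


R_single = 0.889, n = 3
1 - R_single = 0.111
(1 - R_single)^n = 0.111^3 = 0.0014
R_parallel = 1 - 0.0014 = 0.9986
Improvement = 0.9986 - 0.889
Improvement = 0.1096

0.1096


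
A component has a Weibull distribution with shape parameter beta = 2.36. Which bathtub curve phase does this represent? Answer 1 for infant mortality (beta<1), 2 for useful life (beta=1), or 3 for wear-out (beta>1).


beta = 2.36
Compare beta to 1:
beta < 1 => infant mortality (phase 1)
beta = 1 => useful life (phase 2)
beta > 1 => wear-out (phase 3)
Since beta = 2.36, this is wear-out (increasing failure rate)
Phase = 3

3


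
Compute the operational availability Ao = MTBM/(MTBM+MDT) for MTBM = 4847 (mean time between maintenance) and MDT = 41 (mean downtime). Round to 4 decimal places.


MTBM = 4847
MDT = 41
MTBM + MDT = 4888
Ao = 4847 / 4888
Ao = 0.9916

0.9916


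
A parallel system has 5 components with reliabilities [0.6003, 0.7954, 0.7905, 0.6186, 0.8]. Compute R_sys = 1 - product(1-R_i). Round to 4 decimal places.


Components: [0.6003, 0.7954, 0.7905, 0.6186, 0.8]
(1 - 0.6003) = 0.3997, running product = 0.3997
(1 - 0.7954) = 0.2046, running product = 0.0818
(1 - 0.7905) = 0.2095, running product = 0.0171
(1 - 0.6186) = 0.3814, running product = 0.0065
(1 - 0.8) = 0.2, running product = 0.0013
Product of (1-R_i) = 0.0013
R_sys = 1 - 0.0013 = 0.9987

0.9987


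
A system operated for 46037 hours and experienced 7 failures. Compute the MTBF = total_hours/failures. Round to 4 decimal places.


total_hours = 46037
failures = 7
MTBF = 46037 / 7
MTBF = 6576.7143

6576.7143


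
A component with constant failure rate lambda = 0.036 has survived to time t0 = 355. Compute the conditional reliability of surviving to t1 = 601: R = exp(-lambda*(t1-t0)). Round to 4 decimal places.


lambda = 0.036
t0 = 355, t1 = 601
t1 - t0 = 246
lambda * (t1-t0) = 0.036 * 246 = 8.856
R = exp(-8.856)
R = 0.0001

0.0001


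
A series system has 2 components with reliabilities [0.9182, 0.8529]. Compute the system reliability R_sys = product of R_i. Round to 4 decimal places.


Components: [0.9182, 0.8529]
After component 1 (R=0.9182): product = 0.9182
After component 2 (R=0.8529): product = 0.7831
R_sys = 0.7831

0.7831


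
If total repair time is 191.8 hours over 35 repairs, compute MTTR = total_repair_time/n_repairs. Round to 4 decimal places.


total_repair_time = 191.8
n_repairs = 35
MTTR = 191.8 / 35
MTTR = 5.48

5.48


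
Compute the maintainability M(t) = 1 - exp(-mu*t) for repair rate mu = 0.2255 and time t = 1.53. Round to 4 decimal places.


mu = 0.2255, t = 1.53
mu * t = 0.2255 * 1.53 = 0.345
exp(-0.345) = 0.7082
M(t) = 1 - 0.7082
M(t) = 0.2918

0.2918


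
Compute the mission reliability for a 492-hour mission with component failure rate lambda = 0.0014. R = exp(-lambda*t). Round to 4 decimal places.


lambda = 0.0014
mission_time = 492
lambda * t = 0.0014 * 492 = 0.6888
R = exp(-0.6888)
R = 0.5022

0.5022


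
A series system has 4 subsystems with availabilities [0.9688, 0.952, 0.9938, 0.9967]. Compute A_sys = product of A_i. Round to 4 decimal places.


Subsystems: [0.9688, 0.952, 0.9938, 0.9967]
After subsystem 1 (A=0.9688): product = 0.9688
After subsystem 2 (A=0.952): product = 0.9223
After subsystem 3 (A=0.9938): product = 0.9166
After subsystem 4 (A=0.9967): product = 0.9136
A_sys = 0.9136

0.9136


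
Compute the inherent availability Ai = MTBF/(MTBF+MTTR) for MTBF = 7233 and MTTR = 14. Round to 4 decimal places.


MTBF = 7233
MTTR = 14
MTBF + MTTR = 7247
Ai = 7233 / 7247
Ai = 0.9981

0.9981


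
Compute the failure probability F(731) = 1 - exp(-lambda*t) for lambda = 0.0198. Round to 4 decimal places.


lambda = 0.0198, t = 731
lambda * t = 14.4738
exp(-14.4738) = 0.0
F(t) = 1 - 0.0
F(t) = 1.0

1.0


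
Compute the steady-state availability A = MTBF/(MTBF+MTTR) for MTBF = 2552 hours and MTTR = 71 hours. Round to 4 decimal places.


MTBF = 2552
MTTR = 71
MTBF + MTTR = 2623
A = 2552 / 2623
A = 0.9729

0.9729


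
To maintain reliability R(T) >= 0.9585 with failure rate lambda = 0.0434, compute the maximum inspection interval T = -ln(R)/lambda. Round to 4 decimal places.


R_target = 0.9585
lambda = 0.0434
-ln(0.9585) = 0.0424
T = 0.0424 / 0.0434
T = 0.9766

0.9766


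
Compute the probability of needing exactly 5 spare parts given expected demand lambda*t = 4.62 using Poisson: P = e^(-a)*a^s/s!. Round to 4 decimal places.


a = 4.62, s = 5
e^(-a) = e^(-4.62) = 0.0099
a^s = 4.62^5 = 2104.7954
s! = 120
P = 0.0099 * 2104.7954 / 120
P = 0.1728

0.1728


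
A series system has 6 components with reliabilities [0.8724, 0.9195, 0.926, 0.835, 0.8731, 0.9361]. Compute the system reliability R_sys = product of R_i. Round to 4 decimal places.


Components: [0.8724, 0.9195, 0.926, 0.835, 0.8731, 0.9361]
After component 1 (R=0.8724): product = 0.8724
After component 2 (R=0.9195): product = 0.8022
After component 3 (R=0.926): product = 0.7428
After component 4 (R=0.835): product = 0.6202
After component 5 (R=0.8731): product = 0.5415
After component 6 (R=0.9361): product = 0.5069
R_sys = 0.5069

0.5069


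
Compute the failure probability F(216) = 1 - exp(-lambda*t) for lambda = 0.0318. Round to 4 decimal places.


lambda = 0.0318, t = 216
lambda * t = 6.8688
exp(-6.8688) = 0.001
F(t) = 1 - 0.001
F(t) = 0.999

0.999


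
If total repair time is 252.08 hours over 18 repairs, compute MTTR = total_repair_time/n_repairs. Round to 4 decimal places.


total_repair_time = 252.08
n_repairs = 18
MTTR = 252.08 / 18
MTTR = 14.0044

14.0044


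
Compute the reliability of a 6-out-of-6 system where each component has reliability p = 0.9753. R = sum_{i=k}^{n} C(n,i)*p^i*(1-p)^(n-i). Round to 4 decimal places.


k = 6, n = 6, p = 0.9753
i=6: C(6,6)=1 * 0.9753^6 * 0.0247^0 = 0.8607
R = sum of terms = 0.8607

0.8607


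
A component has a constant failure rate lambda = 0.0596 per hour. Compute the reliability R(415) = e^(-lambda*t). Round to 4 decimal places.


lambda = 0.0596
t = 415
lambda * t = 24.734
R(t) = e^(-24.734)
R(t) = 0.0

0.0


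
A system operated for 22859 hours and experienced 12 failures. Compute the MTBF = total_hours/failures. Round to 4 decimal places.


total_hours = 22859
failures = 12
MTBF = 22859 / 12
MTBF = 1904.9167

1904.9167


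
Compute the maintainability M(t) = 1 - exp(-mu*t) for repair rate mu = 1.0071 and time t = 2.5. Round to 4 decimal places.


mu = 1.0071, t = 2.5
mu * t = 1.0071 * 2.5 = 2.5178
exp(-2.5178) = 0.0806
M(t) = 1 - 0.0806
M(t) = 0.9194

0.9194


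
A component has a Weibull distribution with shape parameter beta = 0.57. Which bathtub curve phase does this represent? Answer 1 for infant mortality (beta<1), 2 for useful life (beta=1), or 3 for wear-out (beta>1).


beta = 0.57
Compare beta to 1:
beta < 1 => infant mortality (phase 1)
beta = 1 => useful life (phase 2)
beta > 1 => wear-out (phase 3)
Since beta = 0.57, this is infant mortality (decreasing failure rate)
Phase = 1

1


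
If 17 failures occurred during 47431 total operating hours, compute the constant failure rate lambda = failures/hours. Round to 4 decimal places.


failures = 17
total_hours = 47431
lambda = 17 / 47431
lambda = 0.0004

0.0004


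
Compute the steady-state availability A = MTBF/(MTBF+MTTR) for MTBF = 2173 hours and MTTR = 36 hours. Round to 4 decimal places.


MTBF = 2173
MTTR = 36
MTBF + MTTR = 2209
A = 2173 / 2209
A = 0.9837

0.9837


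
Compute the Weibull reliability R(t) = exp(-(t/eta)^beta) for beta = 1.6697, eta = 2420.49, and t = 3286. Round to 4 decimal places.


beta = 1.6697, eta = 2420.49, t = 3286
t/eta = 3286 / 2420.49 = 1.3576
(t/eta)^beta = 1.3576^1.6697 = 1.666
R(t) = exp(-1.666)
R(t) = 0.189

0.189


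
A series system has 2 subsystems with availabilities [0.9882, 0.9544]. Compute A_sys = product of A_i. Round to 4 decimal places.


Subsystems: [0.9882, 0.9544]
After subsystem 1 (A=0.9882): product = 0.9882
After subsystem 2 (A=0.9544): product = 0.9431
A_sys = 0.9431

0.9431


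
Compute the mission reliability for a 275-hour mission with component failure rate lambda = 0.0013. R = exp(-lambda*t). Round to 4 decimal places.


lambda = 0.0013
mission_time = 275
lambda * t = 0.0013 * 275 = 0.3575
R = exp(-0.3575)
R = 0.6994

0.6994


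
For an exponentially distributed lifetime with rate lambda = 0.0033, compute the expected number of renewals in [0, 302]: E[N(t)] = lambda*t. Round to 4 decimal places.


lambda = 0.0033
t = 302
E[N(t)] = lambda * t
E[N(t)] = 0.0033 * 302
E[N(t)] = 0.9966

0.9966


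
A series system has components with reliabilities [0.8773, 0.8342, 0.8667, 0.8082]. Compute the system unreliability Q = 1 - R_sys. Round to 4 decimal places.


Components: [0.8773, 0.8342, 0.8667, 0.8082]
After component 1: product = 0.8773
After component 2: product = 0.7318
After component 3: product = 0.6343
After component 4: product = 0.5126
R_sys = 0.5126
Q = 1 - 0.5126 = 0.4874

0.4874


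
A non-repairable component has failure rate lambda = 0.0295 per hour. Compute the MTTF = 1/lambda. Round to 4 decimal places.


lambda = 0.0295
MTTF = 1 / 0.0295
MTTF = 33.8983

33.8983


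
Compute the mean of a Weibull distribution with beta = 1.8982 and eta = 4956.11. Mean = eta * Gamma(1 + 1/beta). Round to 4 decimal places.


beta = 1.8982, eta = 4956.11
1/beta = 0.5268
1 + 1/beta = 1.5268
Gamma(1.5268) = 0.8874
Mean = 4956.11 * 0.8874
Mean = 4398.0042

4398.0042


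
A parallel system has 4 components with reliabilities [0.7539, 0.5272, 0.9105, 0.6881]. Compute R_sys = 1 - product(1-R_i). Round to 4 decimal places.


Components: [0.7539, 0.5272, 0.9105, 0.6881]
(1 - 0.7539) = 0.2461, running product = 0.2461
(1 - 0.5272) = 0.4728, running product = 0.1164
(1 - 0.9105) = 0.0895, running product = 0.0104
(1 - 0.6881) = 0.3119, running product = 0.0032
Product of (1-R_i) = 0.0032
R_sys = 1 - 0.0032 = 0.9968

0.9968


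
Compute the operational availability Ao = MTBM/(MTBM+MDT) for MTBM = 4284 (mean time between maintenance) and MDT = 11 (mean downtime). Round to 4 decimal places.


MTBM = 4284
MDT = 11
MTBM + MDT = 4295
Ao = 4284 / 4295
Ao = 0.9974

0.9974


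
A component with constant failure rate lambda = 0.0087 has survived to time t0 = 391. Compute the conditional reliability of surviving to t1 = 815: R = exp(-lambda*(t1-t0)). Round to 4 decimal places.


lambda = 0.0087
t0 = 391, t1 = 815
t1 - t0 = 424
lambda * (t1-t0) = 0.0087 * 424 = 3.6888
R = exp(-3.6888)
R = 0.025

0.025


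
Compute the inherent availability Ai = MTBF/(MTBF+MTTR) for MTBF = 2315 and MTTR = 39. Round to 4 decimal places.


MTBF = 2315
MTTR = 39
MTBF + MTTR = 2354
Ai = 2315 / 2354
Ai = 0.9834

0.9834


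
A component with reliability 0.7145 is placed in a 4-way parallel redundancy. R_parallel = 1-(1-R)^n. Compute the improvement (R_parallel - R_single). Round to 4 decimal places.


R_single = 0.7145, n = 4
1 - R_single = 0.2855
(1 - R_single)^n = 0.2855^4 = 0.0066
R_parallel = 1 - 0.0066 = 0.9934
Improvement = 0.9934 - 0.7145
Improvement = 0.2789

0.2789


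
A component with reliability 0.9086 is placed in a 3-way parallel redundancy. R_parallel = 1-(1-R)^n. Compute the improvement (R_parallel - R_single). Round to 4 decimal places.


R_single = 0.9086, n = 3
1 - R_single = 0.0914
(1 - R_single)^n = 0.0914^3 = 0.0008
R_parallel = 1 - 0.0008 = 0.9992
Improvement = 0.9992 - 0.9086
Improvement = 0.0906

0.0906


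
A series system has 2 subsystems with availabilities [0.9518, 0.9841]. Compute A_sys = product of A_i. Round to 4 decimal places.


Subsystems: [0.9518, 0.9841]
After subsystem 1 (A=0.9518): product = 0.9518
After subsystem 2 (A=0.9841): product = 0.9367
A_sys = 0.9367

0.9367


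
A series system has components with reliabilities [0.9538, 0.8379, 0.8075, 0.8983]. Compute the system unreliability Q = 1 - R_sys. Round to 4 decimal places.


Components: [0.9538, 0.8379, 0.8075, 0.8983]
After component 1: product = 0.9538
After component 2: product = 0.7992
After component 3: product = 0.6453
After component 4: product = 0.5797
R_sys = 0.5797
Q = 1 - 0.5797 = 0.4203

0.4203


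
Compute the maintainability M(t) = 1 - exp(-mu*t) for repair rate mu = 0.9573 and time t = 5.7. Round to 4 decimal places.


mu = 0.9573, t = 5.7
mu * t = 0.9573 * 5.7 = 5.4566
exp(-5.4566) = 0.0043
M(t) = 1 - 0.0043
M(t) = 0.9957

0.9957


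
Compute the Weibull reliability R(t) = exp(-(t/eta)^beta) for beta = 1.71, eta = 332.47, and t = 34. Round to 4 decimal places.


beta = 1.71, eta = 332.47, t = 34
t/eta = 34 / 332.47 = 0.1023
(t/eta)^beta = 0.1023^1.71 = 0.0203
R(t) = exp(-0.0203)
R(t) = 0.9799

0.9799


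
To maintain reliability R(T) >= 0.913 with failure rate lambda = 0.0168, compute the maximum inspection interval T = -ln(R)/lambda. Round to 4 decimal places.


R_target = 0.913
lambda = 0.0168
-ln(0.913) = 0.091
T = 0.091 / 0.0168
T = 5.4178

5.4178


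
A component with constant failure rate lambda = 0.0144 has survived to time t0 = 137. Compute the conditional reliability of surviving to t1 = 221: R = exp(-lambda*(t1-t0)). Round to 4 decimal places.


lambda = 0.0144
t0 = 137, t1 = 221
t1 - t0 = 84
lambda * (t1-t0) = 0.0144 * 84 = 1.2096
R = exp(-1.2096)
R = 0.2983

0.2983


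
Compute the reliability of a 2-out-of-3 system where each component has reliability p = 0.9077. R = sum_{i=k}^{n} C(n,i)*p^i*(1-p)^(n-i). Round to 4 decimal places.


k = 2, n = 3, p = 0.9077
i=2: C(3,2)=3 * 0.9077^2 * 0.0923^1 = 0.2281
i=3: C(3,3)=1 * 0.9077^3 * 0.0923^0 = 0.7479
R = sum of terms = 0.976

0.976


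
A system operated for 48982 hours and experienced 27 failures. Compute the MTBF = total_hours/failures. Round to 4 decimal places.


total_hours = 48982
failures = 27
MTBF = 48982 / 27
MTBF = 1814.1481

1814.1481


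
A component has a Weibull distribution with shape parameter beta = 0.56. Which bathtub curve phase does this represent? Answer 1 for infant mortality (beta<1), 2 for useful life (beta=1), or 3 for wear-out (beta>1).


beta = 0.56
Compare beta to 1:
beta < 1 => infant mortality (phase 1)
beta = 1 => useful life (phase 2)
beta > 1 => wear-out (phase 3)
Since beta = 0.56, this is infant mortality (decreasing failure rate)
Phase = 1

1


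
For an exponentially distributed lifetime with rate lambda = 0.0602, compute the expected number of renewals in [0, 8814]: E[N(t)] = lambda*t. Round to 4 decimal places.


lambda = 0.0602
t = 8814
E[N(t)] = lambda * t
E[N(t)] = 0.0602 * 8814
E[N(t)] = 530.6028

530.6028


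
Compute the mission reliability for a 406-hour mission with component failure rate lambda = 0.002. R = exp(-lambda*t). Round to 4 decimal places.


lambda = 0.002
mission_time = 406
lambda * t = 0.002 * 406 = 0.812
R = exp(-0.812)
R = 0.444

0.444


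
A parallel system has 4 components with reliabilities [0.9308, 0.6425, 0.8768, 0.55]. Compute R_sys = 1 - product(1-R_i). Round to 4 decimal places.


Components: [0.9308, 0.6425, 0.8768, 0.55]
(1 - 0.9308) = 0.0692, running product = 0.0692
(1 - 0.6425) = 0.3575, running product = 0.0247
(1 - 0.8768) = 0.1232, running product = 0.003
(1 - 0.55) = 0.45, running product = 0.0014
Product of (1-R_i) = 0.0014
R_sys = 1 - 0.0014 = 0.9986

0.9986


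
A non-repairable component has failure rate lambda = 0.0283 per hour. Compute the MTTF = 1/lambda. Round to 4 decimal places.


lambda = 0.0283
MTTF = 1 / 0.0283
MTTF = 35.3357

35.3357


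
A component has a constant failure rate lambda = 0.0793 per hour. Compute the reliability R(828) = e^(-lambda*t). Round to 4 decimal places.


lambda = 0.0793
t = 828
lambda * t = 65.6604
R(t) = e^(-65.6604)
R(t) = 0.0

0.0


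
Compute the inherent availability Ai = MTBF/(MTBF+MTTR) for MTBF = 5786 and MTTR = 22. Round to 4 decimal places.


MTBF = 5786
MTTR = 22
MTBF + MTTR = 5808
Ai = 5786 / 5808
Ai = 0.9962

0.9962


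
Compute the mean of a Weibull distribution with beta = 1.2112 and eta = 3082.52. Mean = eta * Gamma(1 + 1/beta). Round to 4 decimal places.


beta = 1.2112, eta = 3082.52
1/beta = 0.8256
1 + 1/beta = 1.8256
Gamma(1.8256) = 0.9384
Mean = 3082.52 * 0.9384
Mean = 2892.7504

2892.7504


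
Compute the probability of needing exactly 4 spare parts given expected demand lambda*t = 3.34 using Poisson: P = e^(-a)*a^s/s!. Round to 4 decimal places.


a = 3.34, s = 4
e^(-a) = e^(-3.34) = 0.0354
a^s = 3.34^4 = 124.4474
s! = 24
P = 0.0354 * 124.4474 / 24
P = 0.1838

0.1838
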